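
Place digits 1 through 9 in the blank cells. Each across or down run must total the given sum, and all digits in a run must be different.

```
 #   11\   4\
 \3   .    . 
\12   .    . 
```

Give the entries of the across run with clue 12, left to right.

3 in 2 cells must be {1,2}; 4 in 2 cells must be {1,3}.
The 3 across and the 11 down share only 2, so R1C1 = 2.
R1C2 = 3 − 2 = 1 completes the 3 across.
R2C1 = 11 − 2 = 9 completes the 11 down.
R2C2 = 12 − 9 = 3 completes the 12 across.

9 3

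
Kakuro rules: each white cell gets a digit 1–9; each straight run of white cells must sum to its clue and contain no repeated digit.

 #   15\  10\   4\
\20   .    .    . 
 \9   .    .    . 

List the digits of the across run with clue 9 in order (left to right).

6 2 1

4 in 2 cells must be {1,3}.
The 20 across and the 4 down share only 3, so R1C3 = 3.
The 9 across and the 15 down share only 6, so R2C1 = 6.
R2C3 = 4 − 3 = 1 completes the 4 down.
R1C1 = 15 − 6 = 9 completes the 15 down.
R1C2 = 20 − 12 = 8 completes the 20 across.
R2C2 = 9 − 7 = 2 completes the 9 across.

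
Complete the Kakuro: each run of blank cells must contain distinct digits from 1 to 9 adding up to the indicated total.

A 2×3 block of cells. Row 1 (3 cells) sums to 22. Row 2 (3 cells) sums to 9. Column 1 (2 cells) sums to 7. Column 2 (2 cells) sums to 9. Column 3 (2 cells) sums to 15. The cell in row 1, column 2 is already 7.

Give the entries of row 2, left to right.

Given what's placed, (1,1) must be 6 to fit the 22 across and 7 down.
(1,3) = 22 − 13 = 9 completes the 22 across.
(2,1) = 7 − 6 = 1 completes the 7 down.
(2,2) = 9 − 7 = 2 completes the 9 down.
(2,3) = 9 − 3 = 6 completes the 9 across.

1, 2, 6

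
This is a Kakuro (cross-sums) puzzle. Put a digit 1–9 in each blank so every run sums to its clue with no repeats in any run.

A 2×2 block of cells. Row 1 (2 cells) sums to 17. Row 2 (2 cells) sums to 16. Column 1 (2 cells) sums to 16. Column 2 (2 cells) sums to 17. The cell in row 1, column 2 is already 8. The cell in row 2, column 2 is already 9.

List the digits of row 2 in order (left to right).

17 in 2 cells must be {8,9}; 16 in 2 cells must be {7,9}.
(1,1) = 17 − 8 = 9 completes the 17 across.
(2,1) = 16 − 9 = 7 completes the 16 across.

7 9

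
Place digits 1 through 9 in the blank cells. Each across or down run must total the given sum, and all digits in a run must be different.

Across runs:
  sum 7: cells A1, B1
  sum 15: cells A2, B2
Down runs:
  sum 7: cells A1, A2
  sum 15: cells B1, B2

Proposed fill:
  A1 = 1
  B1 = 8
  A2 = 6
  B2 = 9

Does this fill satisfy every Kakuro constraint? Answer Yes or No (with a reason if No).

No — the across run A1–B1 sums to 9, not 7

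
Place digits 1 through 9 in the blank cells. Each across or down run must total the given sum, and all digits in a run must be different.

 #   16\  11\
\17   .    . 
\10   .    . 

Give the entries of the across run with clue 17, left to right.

17 in 2 cells must be {8,9}; 16 in 2 cells must be {7,9}.
The 17 across and the 16 down share only 9, so R1C1 = 9.
R1C2 = 17 − 9 = 8 completes the 17 across.
R2C1 = 16 − 9 = 7 completes the 16 down.
R2C2 = 10 − 7 = 3 completes the 10 across.

9, 8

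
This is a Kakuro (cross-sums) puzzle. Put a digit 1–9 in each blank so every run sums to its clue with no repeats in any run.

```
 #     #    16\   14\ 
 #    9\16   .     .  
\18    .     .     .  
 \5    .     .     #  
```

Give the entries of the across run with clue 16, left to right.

16 in 2 cells must be {7,9}.
The 16 across and the 14 down share only 9, so R1C3 = 9.
R2C3 = 14 − 9 = 5 completes the 14 down.
R1C2 = 16 − 9 = 7 completes the 16 across.
No cell is forced outright now. R2C2 can only be 4 or 6 (the digits allowed by both its 18 across and its 16 down). If R2C2 = 4: then R2C1 would have to be in {9} for the 18 across but in {1,2,3,4,5,6,7,8} for the 9 down — contradiction. So R2C2 = 6.
R2C1 = 18 − 11 = 7 completes the 18 across.
R3C1 = 9 − 7 = 2 completes the 9 down.
R3C2 = 5 − 2 = 3 completes the 5 across.

7 9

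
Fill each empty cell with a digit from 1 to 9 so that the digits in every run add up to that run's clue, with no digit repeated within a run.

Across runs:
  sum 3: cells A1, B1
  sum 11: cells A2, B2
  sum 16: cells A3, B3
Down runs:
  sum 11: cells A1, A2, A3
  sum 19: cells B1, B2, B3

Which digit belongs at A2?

3 in 2 cells must be {1,2}; 16 in 2 cells must be {7,9}.
The 3 across and the 19 down share only 2, so B1 = 2.
The 16 across and the 11 down share only 7, so A3 = 7.
B3 = 16 − 7 = 9 completes the 16 across.
A1 = 3 − 2 = 1 completes the 3 across.
A2 = 11 − 8 = 3 completes the 11 down.
B2 = 11 − 3 = 8 completes the 11 across.

3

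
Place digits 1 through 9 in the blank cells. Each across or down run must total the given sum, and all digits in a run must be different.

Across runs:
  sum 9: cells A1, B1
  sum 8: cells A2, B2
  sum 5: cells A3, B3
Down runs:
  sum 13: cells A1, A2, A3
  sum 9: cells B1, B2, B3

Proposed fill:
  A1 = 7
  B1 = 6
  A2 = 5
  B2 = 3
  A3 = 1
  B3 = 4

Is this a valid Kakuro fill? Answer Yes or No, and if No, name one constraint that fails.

No — the across run A1–B1 sums to 13, not 9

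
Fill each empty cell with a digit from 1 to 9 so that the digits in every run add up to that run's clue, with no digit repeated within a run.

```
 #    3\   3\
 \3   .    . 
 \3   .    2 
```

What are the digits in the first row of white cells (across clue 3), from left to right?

2 1

3 in 2 cells must be {1,2}.
R1C2 = 3 − 2 = 1 completes the 3 down.
R2C1 = 3 − 2 = 1 completes the 3 across.
R1C1 = 3 − 1 = 2 completes the 3 across.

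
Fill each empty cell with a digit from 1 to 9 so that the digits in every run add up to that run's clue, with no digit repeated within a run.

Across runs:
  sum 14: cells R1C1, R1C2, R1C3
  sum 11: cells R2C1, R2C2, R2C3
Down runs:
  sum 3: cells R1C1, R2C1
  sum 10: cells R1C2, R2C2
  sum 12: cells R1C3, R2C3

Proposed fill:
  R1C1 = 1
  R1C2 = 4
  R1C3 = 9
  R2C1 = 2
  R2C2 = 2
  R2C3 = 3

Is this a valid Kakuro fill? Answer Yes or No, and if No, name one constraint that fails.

No — the down run R1C2–R2C2 sums to 6, not 10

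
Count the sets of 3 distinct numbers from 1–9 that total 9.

3

3 distinct digits from 1–9 sum between 6 and 24.
Enumerating: {1,2,6}, {1,3,5}, {2,3,4}.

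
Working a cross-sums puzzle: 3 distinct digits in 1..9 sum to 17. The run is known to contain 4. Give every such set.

{4,5,8}; {4,6,7}

3 distinct digits from 1–9 sum between 6 and 24.
Keeping only sets containing 4.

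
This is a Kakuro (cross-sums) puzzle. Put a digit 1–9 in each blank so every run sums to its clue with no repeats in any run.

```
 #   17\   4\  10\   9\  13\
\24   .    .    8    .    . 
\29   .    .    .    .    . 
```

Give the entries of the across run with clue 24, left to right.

9 1 8 2 4

17 in 2 cells must be {8,9}; 4 in 2 cells must be {1,3}.
Given what's placed, R1C1 must be 9 to fit the 24 across and 17 down.
Given what's placed, R1C2 must be 1 to fit the 24 across and 4 down.
R1C5 = 4: the only remaining digit allowed by both the 24 across and the 13 down.
R2C1 = 17 − 9 = 8 completes the 17 down.
R2C2 = 4 − 1 = 3 completes the 4 down.
R2C3 = 10 − 8 = 2 completes the 10 down.
R2C4 = 7: the only remaining digit allowed by both the 29 across and the 9 down.
R2C5 = 29 − 20 = 9 completes the 29 across.
R1C4 = 24 − 22 = 2 completes the 24 across.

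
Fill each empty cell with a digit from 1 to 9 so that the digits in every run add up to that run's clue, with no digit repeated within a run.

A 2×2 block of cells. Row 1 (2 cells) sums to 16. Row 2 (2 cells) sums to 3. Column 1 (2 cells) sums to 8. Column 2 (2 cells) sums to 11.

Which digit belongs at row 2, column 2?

16 in 2 cells must be {7,9}; 3 in 2 cells must be {1,2}.
The 16 across and the 8 down share only 7, so (1,1) = 7.
(1,2) = 16 − 7 = 9 completes the 16 across.
(2,1) = 8 − 7 = 1 completes the 8 down.
(2,2) = 3 − 1 = 2 completes the 3 across.

2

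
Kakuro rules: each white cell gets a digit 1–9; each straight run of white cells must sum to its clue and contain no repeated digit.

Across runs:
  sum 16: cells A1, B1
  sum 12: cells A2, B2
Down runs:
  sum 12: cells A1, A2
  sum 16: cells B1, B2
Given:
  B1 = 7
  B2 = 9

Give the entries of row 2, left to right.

3 9

16 in 2 cells must be {7,9}.
A1 = 16 − 7 = 9 completes the 16 across.
A2 = 12 − 9 = 3 completes the 12 across.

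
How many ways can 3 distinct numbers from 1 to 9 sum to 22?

2

3 distinct digits from 1–9 sum between 6 and 24.
Enumerating: {5,8,9}, {6,7,9}.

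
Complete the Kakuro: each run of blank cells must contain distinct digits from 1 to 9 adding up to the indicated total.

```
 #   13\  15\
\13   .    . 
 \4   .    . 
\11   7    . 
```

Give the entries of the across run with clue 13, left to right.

5 8

4 in 2 cells must be {1,3}.
R2C1 = 1: the only remaining digit allowed by both the 4 across and the 13 down.
R2C2 = 4 − 1 = 3 completes the 4 across.
R3C2 = 11 − 7 = 4 completes the 11 across.
R1C1 = 13 − 8 = 5 completes the 13 down.
R1C2 = 13 − 5 = 8 completes the 13 across.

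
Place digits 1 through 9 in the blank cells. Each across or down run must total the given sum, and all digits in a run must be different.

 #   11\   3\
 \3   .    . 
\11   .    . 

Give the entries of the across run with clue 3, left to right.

3 in 2 cells must be {1,2}.
The 3 across and the 11 down share only 2, so R1C1 = 2.
R1C2 = 3 − 2 = 1 completes the 3 across.
R2C1 = 11 − 2 = 9 completes the 11 down.
R2C2 = 11 − 9 = 2 completes the 11 across.

2 1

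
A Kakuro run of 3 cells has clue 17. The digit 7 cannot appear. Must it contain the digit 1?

No

Counterexample: {2,6,9} sums to 17 under that restriction without using 1.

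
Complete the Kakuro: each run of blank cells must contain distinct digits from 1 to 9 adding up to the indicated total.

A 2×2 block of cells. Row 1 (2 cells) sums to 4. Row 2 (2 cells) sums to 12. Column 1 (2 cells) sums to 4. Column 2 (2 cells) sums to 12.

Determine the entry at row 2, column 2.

9

4 in 2 cells must be {1,3}.
The 4 across and the 12 down share only 3, so (1,2) = 3.
The 12 across and the 4 down share only 3, so (2,1) = 3.
(2,2) = 12 − 3 = 9 completes the 12 across.
(1,1) = 4 − 3 = 1 completes the 4 across.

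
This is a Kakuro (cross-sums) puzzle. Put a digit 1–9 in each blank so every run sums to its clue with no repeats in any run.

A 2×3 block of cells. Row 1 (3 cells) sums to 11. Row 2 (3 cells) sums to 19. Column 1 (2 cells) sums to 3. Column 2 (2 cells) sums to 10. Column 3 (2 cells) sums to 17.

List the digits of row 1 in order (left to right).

1 2 8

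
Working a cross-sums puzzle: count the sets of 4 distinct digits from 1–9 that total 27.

4 distinct digits from 1–9 sum between 10 and 30.
Enumerating: {3,7,8,9}, {4,6,8,9}, {5,6,7,9}.

3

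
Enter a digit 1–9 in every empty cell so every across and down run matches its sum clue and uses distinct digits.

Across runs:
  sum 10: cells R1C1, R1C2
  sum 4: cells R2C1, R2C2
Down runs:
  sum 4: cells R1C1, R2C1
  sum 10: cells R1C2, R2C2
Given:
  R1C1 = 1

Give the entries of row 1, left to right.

4 in 2 cells must be {1,3}.
R1C2 = 10 − 1 = 9 completes the 10 across.
R2C1 = 4 − 1 = 3 completes the 4 down.
R2C2 = 4 − 3 = 1 completes the 4 across.

1 9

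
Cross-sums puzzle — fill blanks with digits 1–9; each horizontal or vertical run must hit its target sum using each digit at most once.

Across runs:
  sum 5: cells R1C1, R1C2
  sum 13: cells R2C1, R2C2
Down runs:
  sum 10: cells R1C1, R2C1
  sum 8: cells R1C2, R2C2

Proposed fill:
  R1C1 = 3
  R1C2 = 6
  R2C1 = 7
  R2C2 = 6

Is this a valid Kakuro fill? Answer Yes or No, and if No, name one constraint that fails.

No — the down run R1C2–R2C2 sums to 12, not 8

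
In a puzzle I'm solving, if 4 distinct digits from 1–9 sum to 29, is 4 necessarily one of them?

No

The only way to make 29 from 4 distinct digits is {5,7,8,9}, which does not contain 4.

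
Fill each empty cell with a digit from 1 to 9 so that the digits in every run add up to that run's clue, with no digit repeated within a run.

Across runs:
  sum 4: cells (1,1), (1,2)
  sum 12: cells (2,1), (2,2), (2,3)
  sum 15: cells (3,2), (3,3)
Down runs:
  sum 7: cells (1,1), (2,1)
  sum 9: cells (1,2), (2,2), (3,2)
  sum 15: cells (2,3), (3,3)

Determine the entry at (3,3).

4 in 2 cells must be {1,3}.
The 15 across and the 9 down share only 6, so (3,2) = 6.
(3,3) = 15 − 6 = 9 completes the 15 across.
(1,2) = 1: the only remaining digit allowed by both the 4 across and the 9 down.
(2,2) = 9 − 7 = 2 completes the 9 down.
(2,3) = 15 − 9 = 6 completes the 15 down.
(1,1) = 4 − 1 = 3 completes the 4 across.
(2,1) = 12 − 8 = 4 completes the 12 across.

9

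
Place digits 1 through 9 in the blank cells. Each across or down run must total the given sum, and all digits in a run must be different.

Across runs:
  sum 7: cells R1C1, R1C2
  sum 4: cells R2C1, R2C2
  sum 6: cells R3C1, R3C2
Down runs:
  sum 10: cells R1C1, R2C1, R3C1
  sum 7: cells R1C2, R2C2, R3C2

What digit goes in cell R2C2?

1

4 in 2 cells must be {1,3}; 7 in 3 cells must be {1,2,4}.
The 4 across and the 7 down share only 1, so R2C2 = 1.
R2C1 = 4 − 1 = 3 completes the 4 across.
Nothing is forced directly, so branch on R1C2, whose candidates are 2 or 4. If R1C2 = 4: then R1C1 would have to be in {3} for the 7 across but in {1,2,5,6} for the 10 down — contradiction. So R1C2 = 2.
R1C1 = 7 − 2 = 5 completes the 7 across.
R3C1 = 10 − 8 = 2 completes the 10 down.
R3C2 = 6 − 2 = 4 completes the 6 across.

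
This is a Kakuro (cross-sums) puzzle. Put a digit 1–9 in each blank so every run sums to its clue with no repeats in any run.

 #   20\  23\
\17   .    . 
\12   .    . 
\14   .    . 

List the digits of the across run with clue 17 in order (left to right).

9 8

17 in 2 cells must be {8,9}; 23 in 3 cells must be {6,8,9}.
Nothing is forced directly, so branch on R1C1, whose candidates are 8 or 9. If R1C1 = 8: that forces R1C2 = 9, R2C2 = 8, R3C2 = 6, after which R2C1 would have to be in {4} for the 12 across but in {3,5,7,9} for the 20 down — contradiction. So R1C1 = 9.
R1C2 = 17 − 9 = 8 completes the 17 across.
Given what's placed, R2C2 must be 9 to fit the 12 across and 23 down.
R3C2 = 23 − 17 = 6 completes the 23 down.
R2C1 = 12 − 9 = 3 completes the 12 across.
R3C1 = 14 − 6 = 8 completes the 14 across.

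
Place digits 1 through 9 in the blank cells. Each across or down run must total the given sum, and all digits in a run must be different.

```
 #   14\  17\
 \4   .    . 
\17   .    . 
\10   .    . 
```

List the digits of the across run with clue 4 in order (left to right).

4 in 2 cells must be {1,3}; 17 in 2 cells must be {8,9}.
Nothing is forced directly, so branch on R1C1, whose candidates are 1 or 3. If R1C1 = 3: that forces R1C2 = 1, R2C1 = 9, after which R2C2 would have to be in {8} for the 17 across but in {7,9} for the 17 down — contradiction. So R1C1 = 1.
R1C2 = 4 − 1 = 3 completes the 4 across.
Nothing is forced directly, so branch on R2C1, whose candidates are 8 or 9. If R2C1 = 8: that forces R2C2 = 9, after which R3C1 would have to be in {1,2,3,4,6,7,8,9} for the 10 across but in {5} for the 14 down — contradiction. So R2C1 = 9.
R2C2 = 17 − 9 = 8 completes the 17 across.
R3C1 = 14 − 10 = 4 completes the 14 down.
R3C2 = 10 − 4 = 6 completes the 10 across.

1, 3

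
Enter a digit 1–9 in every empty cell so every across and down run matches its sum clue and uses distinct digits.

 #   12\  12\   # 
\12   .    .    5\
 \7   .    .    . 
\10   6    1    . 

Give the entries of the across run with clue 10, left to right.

6 1 3

7 in 3 cells must be {1,2,4}.
R3C3 = 10 − 7 = 3 completes the 10 across.
R2C3 = 5 − 3 = 2 completes the 5 down.
Given what's placed, R2C2 must be 4 to fit the 7 across and 12 down.
R1C2 = 12 − 5 = 7 completes the 12 down.
R2C1 = 7 − 6 = 1 completes the 7 across.
R1C1 = 12 − 7 = 5 completes the 12 across.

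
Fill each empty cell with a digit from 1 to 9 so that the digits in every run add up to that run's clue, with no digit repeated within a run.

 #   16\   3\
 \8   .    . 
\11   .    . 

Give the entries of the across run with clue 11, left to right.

9, 2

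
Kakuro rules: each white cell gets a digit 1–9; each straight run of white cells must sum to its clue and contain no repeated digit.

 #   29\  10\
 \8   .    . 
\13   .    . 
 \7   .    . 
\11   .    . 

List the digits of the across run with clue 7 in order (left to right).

5 2

29 in 4 cells must be {5,7,8,9}; 10 in 4 cells must be {1,2,3,4}.
Only 4 fits R2C2 under both its across sum 13 and down sum 10.
The 7 across and the 29 down share only 5, so R3C1 = 5.
R3C2 = 7 − 5 = 2 completes the 7 across.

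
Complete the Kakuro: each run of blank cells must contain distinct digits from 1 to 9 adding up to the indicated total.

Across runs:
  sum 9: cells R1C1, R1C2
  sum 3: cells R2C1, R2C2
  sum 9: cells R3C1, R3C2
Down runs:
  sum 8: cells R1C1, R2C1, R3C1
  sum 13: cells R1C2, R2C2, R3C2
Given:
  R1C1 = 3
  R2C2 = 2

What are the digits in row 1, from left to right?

3 6

3 in 2 cells must be {1,2}.
R1C2 = 9 − 3 = 6 completes the 9 across.
R2C1 = 3 − 2 = 1 completes the 3 across.
R3C1 = 8 − 4 = 4 completes the 8 down.
R3C2 = 9 − 4 = 5 completes the 9 across.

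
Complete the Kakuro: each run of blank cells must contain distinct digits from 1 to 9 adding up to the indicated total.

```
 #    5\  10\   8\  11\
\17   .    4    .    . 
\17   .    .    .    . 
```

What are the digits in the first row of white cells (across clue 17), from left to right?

1 4 3 9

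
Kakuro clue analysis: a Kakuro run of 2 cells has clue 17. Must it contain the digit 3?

The only way to make 17 from 2 distinct digits is {8,9}, which does not contain 3.

No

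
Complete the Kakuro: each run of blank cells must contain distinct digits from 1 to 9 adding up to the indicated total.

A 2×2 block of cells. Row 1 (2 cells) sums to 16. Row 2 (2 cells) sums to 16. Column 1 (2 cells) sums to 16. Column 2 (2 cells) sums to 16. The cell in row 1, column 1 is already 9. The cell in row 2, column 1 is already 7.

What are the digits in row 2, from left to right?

7, 9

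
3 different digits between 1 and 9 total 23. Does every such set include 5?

The only way to make 23 from 3 distinct digits is {6,8,9}, which does not contain 5.

No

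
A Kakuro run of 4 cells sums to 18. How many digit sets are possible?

4 distinct digits from 1–9 sum between 10 and 30.

11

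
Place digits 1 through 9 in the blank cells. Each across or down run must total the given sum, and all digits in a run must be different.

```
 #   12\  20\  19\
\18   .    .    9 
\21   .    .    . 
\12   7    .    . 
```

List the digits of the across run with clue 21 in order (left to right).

4, 9, 8

R2C1 = 4: the only remaining digit allowed by both the 21 across and the 12 down.
Given what's placed, R2C3 must be 8 to fit the 21 across and 19 down.
R3C3 = 19 − 17 = 2 completes the 19 down.
R1C1 = 12 − 11 = 1 completes the 12 down.
R1C2 = 18 − 10 = 8 completes the 18 across.
R2C2 = 21 − 12 = 9 completes the 21 across.
R3C2 = 12 − 9 = 3 completes the 12 across.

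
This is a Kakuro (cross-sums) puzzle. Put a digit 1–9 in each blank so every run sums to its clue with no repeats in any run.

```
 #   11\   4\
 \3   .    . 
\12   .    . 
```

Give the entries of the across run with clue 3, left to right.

3 in 2 cells must be {1,2}; 4 in 2 cells must be {1,3}.
The 3 across and the 11 down share only 2, so R1C1 = 2.
R1C2 = 3 − 2 = 1 completes the 3 across.
R2C1 = 11 − 2 = 9 completes the 11 down.
R2C2 = 12 − 9 = 3 completes the 12 across.

2 1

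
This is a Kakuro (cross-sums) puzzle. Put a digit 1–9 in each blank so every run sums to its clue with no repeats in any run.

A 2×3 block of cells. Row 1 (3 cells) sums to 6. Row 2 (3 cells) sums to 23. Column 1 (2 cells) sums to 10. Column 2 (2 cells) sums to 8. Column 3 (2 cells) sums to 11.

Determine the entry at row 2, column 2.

6

6 in 3 cells must be {1,2,3}; 23 in 3 cells must be {6,8,9}.
The 23 across and the 8 down share only 6, so (2,2) = 6.
(1,2) = 8 − 6 = 2 completes the 8 down.
Given what's placed, (1,3) must be 3 to fit the 6 across and 11 down.
(2,3) = 11 − 3 = 8 completes the 11 down.
(1,1) = 6 − 5 = 1 completes the 6 across.
(2,1) = 23 − 14 = 9 completes the 23 across.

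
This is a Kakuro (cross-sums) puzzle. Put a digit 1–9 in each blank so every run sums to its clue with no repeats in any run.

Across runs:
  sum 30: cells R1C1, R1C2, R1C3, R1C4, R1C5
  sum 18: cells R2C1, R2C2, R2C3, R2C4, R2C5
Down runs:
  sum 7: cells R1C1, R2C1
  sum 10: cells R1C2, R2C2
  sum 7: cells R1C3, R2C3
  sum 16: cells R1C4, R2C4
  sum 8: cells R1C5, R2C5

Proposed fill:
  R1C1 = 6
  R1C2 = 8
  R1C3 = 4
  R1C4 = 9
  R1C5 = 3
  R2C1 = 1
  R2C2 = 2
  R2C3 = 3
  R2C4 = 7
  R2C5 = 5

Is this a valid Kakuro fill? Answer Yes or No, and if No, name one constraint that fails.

Across: 6+8+4+9+3=30; 1+2+3+7+5=18. Down: 6+1=7; 8+2=10; 4+3=7; 9+7=16; 3+5=8. No digit repeats within any run.

Yes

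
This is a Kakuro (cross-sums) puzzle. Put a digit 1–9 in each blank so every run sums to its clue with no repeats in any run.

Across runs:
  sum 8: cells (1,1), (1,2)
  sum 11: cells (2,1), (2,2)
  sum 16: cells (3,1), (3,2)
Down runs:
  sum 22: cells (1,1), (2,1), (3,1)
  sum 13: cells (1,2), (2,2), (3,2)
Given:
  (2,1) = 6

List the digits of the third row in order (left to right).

9 7

16 in 2 cells must be {7,9}.
Given what's placed, (1,1) must be 7 to fit the 8 across and 22 down.
(1,2) = 8 − 7 = 1 completes the 8 across.
(2,2) = 11 − 6 = 5 completes the 11 across.
(3,1) = 22 − 13 = 9 completes the 22 down.
(3,2) = 16 − 9 = 7 completes the 16 across.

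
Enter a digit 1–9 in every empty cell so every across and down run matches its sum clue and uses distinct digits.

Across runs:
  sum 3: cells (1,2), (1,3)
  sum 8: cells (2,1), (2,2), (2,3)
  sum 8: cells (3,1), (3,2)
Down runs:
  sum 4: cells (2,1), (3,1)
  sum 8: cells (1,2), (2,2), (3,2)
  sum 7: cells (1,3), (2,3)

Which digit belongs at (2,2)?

3 in 2 cells must be {1,2}; 4 in 2 cells must be {1,3}.
Nothing is forced directly, so branch on (1,2), whose candidates are 1 or 2. If (1,2) = 2: that forces (1,3) = 1, after which (2,3) would have to be in {1,2,3,4,5} for the 8 across but in {6} for the 7 down — contradiction. So (1,2) = 1.
(1,3) = 3 − 1 = 2 completes the 3 across.
(2,3) = 7 − 2 = 5 completes the 7 down.
(2,1) = 1: the only remaining digit allowed by both the 8 across and the 4 down.
(2,2) = 8 − 6 = 2 completes the 8 across.
(3,1) = 4 − 1 = 3 completes the 4 down.
(3,2) = 8 − 3 = 5 completes the 8 across.

2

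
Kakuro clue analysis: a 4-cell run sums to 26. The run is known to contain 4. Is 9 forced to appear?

Yes

Every partition of 26 into 4 distinct digits under that restriction includes 9: {4,5,8,9}, {4,6,7,9}.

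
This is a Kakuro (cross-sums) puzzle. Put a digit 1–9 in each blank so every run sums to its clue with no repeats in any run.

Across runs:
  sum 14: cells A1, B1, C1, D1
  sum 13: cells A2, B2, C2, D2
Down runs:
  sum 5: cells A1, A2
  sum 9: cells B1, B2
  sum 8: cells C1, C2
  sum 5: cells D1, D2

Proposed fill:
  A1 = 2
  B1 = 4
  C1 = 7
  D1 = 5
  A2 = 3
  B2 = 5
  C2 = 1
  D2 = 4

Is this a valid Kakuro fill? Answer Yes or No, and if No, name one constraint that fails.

No — the down run D1–D2 sums to 9, not 5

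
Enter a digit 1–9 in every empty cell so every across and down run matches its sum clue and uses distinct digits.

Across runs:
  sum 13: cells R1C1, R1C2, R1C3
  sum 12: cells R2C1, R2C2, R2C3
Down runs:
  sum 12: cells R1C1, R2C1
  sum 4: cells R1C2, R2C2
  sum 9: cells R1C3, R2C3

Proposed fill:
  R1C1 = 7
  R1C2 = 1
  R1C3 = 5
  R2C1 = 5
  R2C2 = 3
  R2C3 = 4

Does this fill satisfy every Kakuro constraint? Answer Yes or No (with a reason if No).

Across: 7+1+5=13; 5+3+4=12. Down: 7+5=12; 1+3=4; 5+4=9. No digit repeats within any run.

Yes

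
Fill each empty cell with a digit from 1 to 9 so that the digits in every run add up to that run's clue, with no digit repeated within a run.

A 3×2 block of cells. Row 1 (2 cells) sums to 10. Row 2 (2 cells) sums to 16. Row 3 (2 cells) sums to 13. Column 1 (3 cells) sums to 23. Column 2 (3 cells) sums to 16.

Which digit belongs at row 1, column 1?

6

16 in 2 cells must be {7,9}; 23 in 3 cells must be {6,8,9}.
The 16 across and the 23 down share only 9, so (2,1) = 9.
(2,2) = 16 − 9 = 7 completes the 16 across.
Nothing is forced directly, so branch on (1,1), whose candidates are 6 or 8. If (1,1) = 8: then (1,2) would have to be in {2} for the 10 across but in {1,3,4,5,6,8} for the 16 down — contradiction. So (1,1) = 6.
(1,2) = 10 − 6 = 4 completes the 10 across.
(3,1) = 23 − 15 = 8 completes the 23 down.
(3,2) = 13 − 8 = 5 completes the 13 across.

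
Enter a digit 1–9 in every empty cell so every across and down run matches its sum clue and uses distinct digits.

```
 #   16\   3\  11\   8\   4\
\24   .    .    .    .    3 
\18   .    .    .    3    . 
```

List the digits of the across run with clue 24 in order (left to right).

9 1 6 5 3

16 in 2 cells must be {7,9}; 3 in 2 cells must be {1,2}; 4 in 2 cells must be {1,3}.
R1C4 = 8 − 3 = 5 completes the 8 down.
R2C1 = 7: the only remaining digit allowed by both the 18 across and the 16 down.
R2C5 = 4 − 3 = 1 completes the 4 down.
R1C1 = 16 − 7 = 9 completes the 16 down.
Given what's placed, R1C2 must be 1 to fit the 24 across and 3 down.
R1C3 = 24 − 18 = 6 completes the 24 across.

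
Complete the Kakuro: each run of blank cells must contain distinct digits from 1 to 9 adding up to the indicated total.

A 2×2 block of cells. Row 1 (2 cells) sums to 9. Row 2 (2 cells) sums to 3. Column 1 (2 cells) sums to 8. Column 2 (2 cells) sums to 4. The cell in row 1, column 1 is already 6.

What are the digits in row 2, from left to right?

3 in 2 cells must be {1,2}; 4 in 2 cells must be {1,3}.
(1,2) = 9 − 6 = 3 completes the 9 across.
(2,1) = 8 − 6 = 2 completes the 8 down.
(2,2) = 3 − 2 = 1 completes the 3 across.

2, 1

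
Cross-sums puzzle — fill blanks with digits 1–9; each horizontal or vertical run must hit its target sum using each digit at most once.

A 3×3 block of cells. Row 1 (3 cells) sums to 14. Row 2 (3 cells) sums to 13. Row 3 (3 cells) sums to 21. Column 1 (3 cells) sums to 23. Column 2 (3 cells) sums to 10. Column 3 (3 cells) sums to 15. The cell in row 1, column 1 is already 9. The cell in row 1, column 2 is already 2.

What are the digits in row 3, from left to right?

6 7 8

23 in 3 cells must be {6,8,9}.
(1,3) = 14 − 11 = 3 completes the 14 across.
No cell is forced outright now. (3,2) can only be 5 or 7 (the digits allowed by both its 21 across and its 10 down). If (3,2) = 5: that forces (2,2) = 3, after which (3,1) would have to be in {7,9} for the 21 across but in {6,8} for the 23 down — contradiction. So (3,2) = 7.
(2,2) = 10 − 9 = 1 completes the 10 down.
(2,1) = 8: the only remaining digit allowed by both the 13 across and the 23 down.
(2,3) = 13 − 9 = 4 completes the 13 across.
(3,1) = 23 − 17 = 6 completes the 23 down.
(3,3) = 21 − 13 = 8 completes the 21 across.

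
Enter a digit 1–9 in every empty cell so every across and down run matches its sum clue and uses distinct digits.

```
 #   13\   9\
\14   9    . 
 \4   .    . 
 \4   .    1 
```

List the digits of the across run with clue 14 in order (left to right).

4 in 2 cells must be {1,3}.
R1C2 = 14 − 9 = 5 completes the 14 across.
R2C2 = 9 − 6 = 3 completes the 9 down.
R3C1 = 4 − 1 = 3 completes the 4 across.
R2C1 = 4 − 3 = 1 completes the 4 across.

9 5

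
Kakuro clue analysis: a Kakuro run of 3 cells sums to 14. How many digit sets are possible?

8

3 distinct digits from 1–9 sum between 6 and 24.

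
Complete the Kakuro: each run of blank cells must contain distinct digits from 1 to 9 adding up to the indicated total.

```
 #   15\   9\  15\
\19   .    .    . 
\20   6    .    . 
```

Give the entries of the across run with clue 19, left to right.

R1C1 = 15 − 6 = 9 completes the 15 down.
Given what's placed, R2C2 must be 5 to fit the 20 across and 9 down.
R2C3 = 20 − 11 = 9 completes the 20 across.
R1C2 = 9 − 5 = 4 completes the 9 down.
R1C3 = 19 − 13 = 6 completes the 19 across.

9, 4, 6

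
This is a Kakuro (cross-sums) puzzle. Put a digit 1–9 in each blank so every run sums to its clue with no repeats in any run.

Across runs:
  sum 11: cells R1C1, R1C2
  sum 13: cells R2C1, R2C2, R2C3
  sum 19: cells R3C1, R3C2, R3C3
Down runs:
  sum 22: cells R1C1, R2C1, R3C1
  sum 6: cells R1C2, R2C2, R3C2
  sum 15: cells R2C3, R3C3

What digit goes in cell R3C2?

2

6 in 3 cells must be {1,2,3}.
Nothing is forced directly, so branch on R1C2, whose candidates are 2 or 3. If R1C2 = 2: that forces R1C1 = 9, R3C2 = 3, R2C2 = 1, R3C1 = 7, R3C3 = 9, after which R2C1 would have to be in {3,4,5,7,8,9} for the 13 across but in {6} for the 22 down — contradiction. So R1C2 = 3.
R1C1 = 11 − 3 = 8 completes the 11 across.
Given what's placed, R3C2 must be 2 to fit the 19 across and 6 down.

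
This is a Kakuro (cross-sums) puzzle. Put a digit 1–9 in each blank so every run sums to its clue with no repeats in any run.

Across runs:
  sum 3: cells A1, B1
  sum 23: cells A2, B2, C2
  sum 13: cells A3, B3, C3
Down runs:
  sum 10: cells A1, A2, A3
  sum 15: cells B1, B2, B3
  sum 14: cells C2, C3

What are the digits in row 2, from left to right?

3 in 2 cells must be {1,2}; 23 in 3 cells must be {6,8,9}.
Only 6 fits A2 under both its across sum 23 and down sum 10.
Given what's placed, A1 must be 1 to fit the 3 across and 10 down.
B1 = 3 − 1 = 2 completes the 3 across.
A3 = 10 − 7 = 3 completes the 10 down.
No cell is forced outright now. B2 can only be 8 or 9 (the digits allowed by both its 23 across and its 15 down). If B2 = 8: that forces C2 = 9, after which B3 would have to be in {1,2,4,6,8,9} for the 13 across but in {5} for the 15 down — contradiction. So B2 = 9.
C2 = 23 − 15 = 8 completes the 23 across.

6, 9, 8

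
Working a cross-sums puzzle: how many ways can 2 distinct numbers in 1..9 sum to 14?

2 distinct digits from 1–9 sum between 3 and 17.
Enumerating: {5,9}, {6,8}.

2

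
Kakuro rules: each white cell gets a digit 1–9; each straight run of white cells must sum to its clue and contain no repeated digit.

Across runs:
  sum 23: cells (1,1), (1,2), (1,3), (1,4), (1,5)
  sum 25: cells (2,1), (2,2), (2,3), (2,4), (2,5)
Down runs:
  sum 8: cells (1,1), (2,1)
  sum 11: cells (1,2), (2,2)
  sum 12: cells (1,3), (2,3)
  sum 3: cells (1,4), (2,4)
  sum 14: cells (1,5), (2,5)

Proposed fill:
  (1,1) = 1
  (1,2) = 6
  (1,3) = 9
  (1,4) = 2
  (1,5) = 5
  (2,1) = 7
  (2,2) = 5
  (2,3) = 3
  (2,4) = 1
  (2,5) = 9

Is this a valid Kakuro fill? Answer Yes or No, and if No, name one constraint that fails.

Across: 1+6+9+2+5=23; 7+5+3+1+9=25. Down: 1+7=8; 6+5=11; 9+3=12; 2+1=3; 5+9=14. No digit repeats within any run.

Yes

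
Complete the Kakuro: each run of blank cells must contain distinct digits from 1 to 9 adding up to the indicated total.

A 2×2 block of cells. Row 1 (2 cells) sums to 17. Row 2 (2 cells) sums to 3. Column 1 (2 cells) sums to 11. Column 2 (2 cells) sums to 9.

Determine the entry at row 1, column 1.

9

17 in 2 cells must be {8,9}; 3 in 2 cells must be {1,2}.
The 17 across and the 9 down share only 8, so (1,2) = 8.
The 3 across and the 11 down share only 2, so (2,1) = 2.
(2,2) = 3 − 2 = 1 completes the 3 across.
(1,1) = 17 − 8 = 9 completes the 17 across.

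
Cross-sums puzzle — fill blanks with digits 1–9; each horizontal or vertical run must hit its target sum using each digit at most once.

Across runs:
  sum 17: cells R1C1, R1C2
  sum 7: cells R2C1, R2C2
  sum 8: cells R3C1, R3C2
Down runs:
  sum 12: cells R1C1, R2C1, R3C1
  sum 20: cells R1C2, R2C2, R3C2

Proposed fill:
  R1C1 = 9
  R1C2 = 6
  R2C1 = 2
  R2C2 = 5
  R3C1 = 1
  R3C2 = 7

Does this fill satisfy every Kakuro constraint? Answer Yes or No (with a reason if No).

No — the across run R1C1–R1C2 sums to 15, not 17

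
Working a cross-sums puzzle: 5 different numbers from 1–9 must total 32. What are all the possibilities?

{2,6,7,8,9}; {3,5,7,8,9}; {4,5,6,8,9}

5 distinct digits from 1–9 sum between 15 and 35.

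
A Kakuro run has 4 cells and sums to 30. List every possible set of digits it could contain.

4 distinct digits from 1–9 sum between 10 and 30.
Only one set works: {6,7,8,9}.

{6,7,8,9}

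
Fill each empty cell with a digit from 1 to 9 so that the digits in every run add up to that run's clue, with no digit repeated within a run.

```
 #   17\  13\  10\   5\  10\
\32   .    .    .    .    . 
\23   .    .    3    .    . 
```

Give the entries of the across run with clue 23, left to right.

9 8 3 2 1

17 in 2 cells must be {8,9}.
R1C3 = 10 − 3 = 7 completes the 10 down.
No cell is forced outright now. R1C4 can only be 2 or 3 (the digits allowed by both its 32 across and its 5 down). If R1C4 = 2: then R2C4 would have to be in {1,2,4,5,6,7,8,9} for the 23 across but in {3} for the 5 down — contradiction. So R1C4 = 3.
R2C4 = 5 − 3 = 2 completes the 5 down.
Nothing is forced directly, so branch on R1C1, whose candidates are 8 or 9. If R1C1 = 9: that forces R1C5 = 8, R2C1 = 8, after which R2C5 would have to be in {1,4,6,9} for the 23 across but in {2} for the 10 down — contradiction. So R1C1 = 8.
R1C5 = 9: the only remaining digit allowed by both the 32 across and the 10 down.
R2C1 = 17 − 8 = 9 completes the 17 down.
R2C5 = 10 − 9 = 1 completes the 10 down.
R1C2 = 32 − 27 = 5 completes the 32 across.
R2C2 = 23 − 15 = 8 completes the 23 across.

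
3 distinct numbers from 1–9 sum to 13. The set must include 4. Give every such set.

3 distinct digits from 1–9 sum between 6 and 24.
Keeping only sets containing 4.

{1,4,8}; {2,4,7}; {3,4,6}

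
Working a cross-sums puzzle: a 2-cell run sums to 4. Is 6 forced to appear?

The only way to make 4 from 2 distinct digits is {1,3}, which does not contain 6.

No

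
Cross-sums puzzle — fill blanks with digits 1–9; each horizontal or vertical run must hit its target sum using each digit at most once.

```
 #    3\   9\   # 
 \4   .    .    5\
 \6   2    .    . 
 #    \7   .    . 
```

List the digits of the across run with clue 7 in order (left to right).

5 2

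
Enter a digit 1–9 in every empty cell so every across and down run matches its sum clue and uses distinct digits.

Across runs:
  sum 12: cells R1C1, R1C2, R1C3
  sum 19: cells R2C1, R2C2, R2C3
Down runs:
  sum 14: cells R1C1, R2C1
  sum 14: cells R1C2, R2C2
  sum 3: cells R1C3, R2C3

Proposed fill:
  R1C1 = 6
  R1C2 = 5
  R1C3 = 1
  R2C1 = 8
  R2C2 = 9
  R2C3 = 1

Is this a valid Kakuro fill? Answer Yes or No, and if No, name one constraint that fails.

No — the across run R2C1–R2C3 sums to 18, not 19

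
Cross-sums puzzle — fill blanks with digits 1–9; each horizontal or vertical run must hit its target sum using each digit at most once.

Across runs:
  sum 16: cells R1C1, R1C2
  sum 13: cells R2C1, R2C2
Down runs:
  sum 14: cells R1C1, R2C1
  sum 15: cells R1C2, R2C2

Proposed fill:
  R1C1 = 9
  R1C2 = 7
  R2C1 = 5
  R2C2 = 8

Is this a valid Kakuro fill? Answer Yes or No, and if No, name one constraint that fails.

Yes

Across: 9+7=16; 5+8=13. Down: 9+5=14; 7+8=15. No digit repeats within any run.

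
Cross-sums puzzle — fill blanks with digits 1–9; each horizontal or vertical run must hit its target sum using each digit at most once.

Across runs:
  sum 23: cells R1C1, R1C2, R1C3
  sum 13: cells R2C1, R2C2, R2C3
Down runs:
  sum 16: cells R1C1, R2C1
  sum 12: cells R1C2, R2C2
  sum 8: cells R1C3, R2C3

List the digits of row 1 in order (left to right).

9 8 6

23 in 3 cells must be {6,8,9}; 16 in 2 cells must be {7,9}.
The 23 across and the 16 down share only 9, so R1C1 = 9.
Given what's placed, R1C2 must be 8 to fit the 23 across and 12 down.
R1C3 = 23 − 17 = 6 completes the 23 across.
R2C1 = 16 − 9 = 7 completes the 16 down.
R2C2 = 12 − 8 = 4 completes the 12 down.
R2C3 = 13 − 11 = 2 completes the 13 across.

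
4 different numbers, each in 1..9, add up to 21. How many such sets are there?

4 distinct digits from 1–9 sum between 10 and 30.

11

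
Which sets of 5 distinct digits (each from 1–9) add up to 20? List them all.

{1,2,3,5,9}; {1,2,3,6,8}; {1,2,4,5,8}; {1,2,4,6,7}; {1,3,4,5,7}; {2,3,4,5,6}

5 distinct digits from 1–9 sum between 15 and 35.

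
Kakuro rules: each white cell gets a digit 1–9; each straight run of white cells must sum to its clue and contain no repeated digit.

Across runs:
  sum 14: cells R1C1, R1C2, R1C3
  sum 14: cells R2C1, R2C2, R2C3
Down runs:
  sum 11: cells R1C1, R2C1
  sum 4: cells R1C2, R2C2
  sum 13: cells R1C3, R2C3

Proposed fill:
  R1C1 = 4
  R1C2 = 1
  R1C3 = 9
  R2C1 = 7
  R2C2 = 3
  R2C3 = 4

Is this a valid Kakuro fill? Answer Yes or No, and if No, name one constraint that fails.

Across: 4+1+9=14; 7+3+4=14. Down: 4+7=11; 1+3=4; 9+4=13. No digit repeats within any run.

Yes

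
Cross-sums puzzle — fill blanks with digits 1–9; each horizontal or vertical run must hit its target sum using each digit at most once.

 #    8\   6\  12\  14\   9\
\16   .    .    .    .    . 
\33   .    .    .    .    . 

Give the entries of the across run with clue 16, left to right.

1, 2, 3, 6, 4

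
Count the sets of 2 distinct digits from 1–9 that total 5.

2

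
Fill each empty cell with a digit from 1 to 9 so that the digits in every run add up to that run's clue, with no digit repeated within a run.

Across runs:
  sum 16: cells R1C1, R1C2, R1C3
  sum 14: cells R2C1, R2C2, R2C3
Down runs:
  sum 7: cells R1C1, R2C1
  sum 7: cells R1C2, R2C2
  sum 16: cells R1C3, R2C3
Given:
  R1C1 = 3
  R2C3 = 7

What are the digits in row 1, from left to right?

16 in 2 cells must be {7,9}.
R1C3 = 16 − 7 = 9 completes the 16 down.
R2C1 = 7 − 3 = 4 completes the 7 down.
R2C2 = 14 − 11 = 3 completes the 14 across.
R1C2 = 16 − 12 = 4 completes the 16 across.

3 4 9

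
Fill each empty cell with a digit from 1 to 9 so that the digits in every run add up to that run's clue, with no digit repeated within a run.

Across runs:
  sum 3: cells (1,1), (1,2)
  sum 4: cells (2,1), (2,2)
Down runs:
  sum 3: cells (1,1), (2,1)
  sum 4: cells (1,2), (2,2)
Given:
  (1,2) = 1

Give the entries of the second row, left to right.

3 in 2 cells must be {1,2}; 4 in 2 cells must be {1,3}.
(1,1) = 3 − 1 = 2 completes the 3 across.
(2,1) = 3 − 2 = 1 completes the 3 down.
(2,2) = 4 − 1 = 3 completes the 4 across.

1 3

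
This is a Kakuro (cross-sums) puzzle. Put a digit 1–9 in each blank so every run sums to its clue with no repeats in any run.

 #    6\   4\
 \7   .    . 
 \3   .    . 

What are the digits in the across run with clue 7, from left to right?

3 in 2 cells must be {1,2}; 4 in 2 cells must be {1,3}.
The 3 across and the 4 down share only 1, so R2C2 = 1.
R1C2 = 4 − 1 = 3 completes the 4 down.
R2C1 = 3 − 1 = 2 completes the 3 across.
R1C1 = 7 − 3 = 4 completes the 7 across.

4, 3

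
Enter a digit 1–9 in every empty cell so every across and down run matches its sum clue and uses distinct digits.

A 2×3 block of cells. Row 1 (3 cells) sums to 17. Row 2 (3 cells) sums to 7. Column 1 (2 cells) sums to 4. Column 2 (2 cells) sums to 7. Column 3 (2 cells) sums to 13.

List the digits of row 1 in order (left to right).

3, 5, 9

7 in 3 cells must be {1,2,4}; 4 in 2 cells must be {1,3}.
The 7 across and the 4 down share only 1, so (2,1) = 1.
Given what's placed, (2,3) must be 4 to fit the 7 across and 13 down.
(1,1) = 4 − 1 = 3 completes the 4 down.
(1,3) = 13 − 4 = 9 completes the 13 down.
(2,2) = 7 − 5 = 2 completes the 7 across.
(1,2) = 17 − 12 = 5 completes the 17 across.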